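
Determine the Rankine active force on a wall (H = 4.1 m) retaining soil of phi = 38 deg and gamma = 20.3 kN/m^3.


Compute active earth pressure coefficient:
Ka = tan^2(45 - phi/2) = tan^2(26.0) = 0.237883
Compute active force:
Pa = 0.5 * Ka * gamma * H^2
Pa = 0.5 * 0.237883 * 20.3 * 4.1^2
Pa = 40.59 kN/m


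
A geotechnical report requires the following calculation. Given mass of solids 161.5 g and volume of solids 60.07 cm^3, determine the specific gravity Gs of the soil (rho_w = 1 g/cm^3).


Result: 2.689

Derivation:
Using Gs = m_s / (V_s * rho_w)
Since rho_w = 1 g/cm^3:
Gs = 161.5 / 60.07
Gs = 2.689


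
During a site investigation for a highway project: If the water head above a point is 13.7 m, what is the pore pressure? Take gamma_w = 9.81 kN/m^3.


Result: 134.4 kPa

Derivation:
Using u = gamma_w * h_w
u = 9.81 * 13.7
u = 134.4 kPa


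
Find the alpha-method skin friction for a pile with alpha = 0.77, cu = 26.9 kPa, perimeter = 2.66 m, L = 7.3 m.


Result: 402.21 kN

Derivation:
Using Qs = alpha * cu * perimeter * L
Qs = 0.77 * 26.9 * 2.66 * 7.3
Qs = 402.21 kN


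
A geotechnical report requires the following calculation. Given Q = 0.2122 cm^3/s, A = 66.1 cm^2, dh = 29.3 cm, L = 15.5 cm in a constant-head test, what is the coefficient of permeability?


Result: 0.001698 cm/s

Derivation:
Compute hydraulic gradient:
i = dh / L = 29.3 / 15.5 = 1.89032
Then apply Darcy's law:
k = Q / (A * i)
k = 0.2122 / (66.1 * 1.89032)
k = 0.2122 / 124.95
k = 0.001698 cm/s


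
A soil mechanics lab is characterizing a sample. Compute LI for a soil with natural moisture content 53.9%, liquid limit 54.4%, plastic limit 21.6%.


First compute the plasticity index:
PI = LL - PL = 54.4 - 21.6 = 32.8
Then compute the liquidity index:
LI = (w - PL) / PI
LI = (53.9 - 21.6) / 32.8
LI = 0.985


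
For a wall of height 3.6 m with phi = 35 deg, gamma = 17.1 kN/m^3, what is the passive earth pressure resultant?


Compute passive earth pressure coefficient:
Kp = tan^2(45 + phi/2) = tan^2(62.5) = 3.690172
Compute passive force:
Pp = 0.5 * Kp * gamma * H^2
Pp = 0.5 * 3.690172 * 17.1 * 3.6^2
Pp = 408.9 kN/m


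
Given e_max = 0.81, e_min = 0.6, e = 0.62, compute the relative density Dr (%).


Result: 90.48 %

Derivation:
Using Dr = (e_max - e) / (e_max - e_min) * 100
e_max - e = 0.81 - 0.62 = 0.19
e_max - e_min = 0.81 - 0.6 = 0.21
Dr = 0.19 / 0.21 * 100
Dr = 90.48 %


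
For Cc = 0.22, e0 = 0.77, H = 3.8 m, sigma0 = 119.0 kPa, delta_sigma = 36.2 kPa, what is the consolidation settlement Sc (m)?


Result: 0.0545 m

Derivation:
Using Sc = Cc * H / (1 + e0) * log10((sigma0 + delta_sigma) / sigma0)
Stress ratio = (119.0 + 36.2) / 119.0 = 1.3042
log10(1.3042) = 0.115345
Cc * H / (1 + e0) = 0.22 * 3.8 / (1 + 0.77) = 0.472316
Sc = 0.472316 * 0.115345
Sc = 0.0545 m


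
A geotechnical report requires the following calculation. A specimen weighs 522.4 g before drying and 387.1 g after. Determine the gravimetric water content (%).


Result: 34.95 %

Derivation:
Using w = (m_wet - m_dry) / m_dry * 100
m_wet - m_dry = 522.4 - 387.1 = 135.3 g
w = 135.3 / 387.1 * 100
w = 34.95 %


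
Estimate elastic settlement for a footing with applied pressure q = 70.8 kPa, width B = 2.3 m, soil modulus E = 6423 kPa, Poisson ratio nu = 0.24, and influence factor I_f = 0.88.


Result: 21.025 mm

Derivation:
Using Se = q * B * (1 - nu^2) * I_f / E
1 - nu^2 = 1 - 0.24^2 = 0.9424
Se = 70.8 * 2.3 * 0.9424 * 0.88 / 6423
Se = 0.021025 m
Convert to mm: Se = 0.021025 * 1000 = 21.025 mm


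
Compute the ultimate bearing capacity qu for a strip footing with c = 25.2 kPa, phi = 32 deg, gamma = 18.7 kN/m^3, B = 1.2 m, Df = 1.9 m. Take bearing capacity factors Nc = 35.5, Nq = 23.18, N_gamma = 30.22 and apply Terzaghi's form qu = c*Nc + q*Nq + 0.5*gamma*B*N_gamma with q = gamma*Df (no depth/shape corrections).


Compute qu = c*Nc + gamma*Df*Nq + 0.5*gamma*B*N_gamma
Term 1: 25.2 * 35.5 = 894.6
Term 2: 18.7 * 1.9 * 23.18 = 823.5854
Term 3: 0.5 * 18.7 * 1.2 * 30.22 = 339.0684
qu = 894.6 + 823.5854 + 339.0684
qu = 2057.25 kPa


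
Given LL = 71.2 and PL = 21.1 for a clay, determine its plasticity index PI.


Using PI = LL - PL
PI = 71.2 - 21.1
PI = 50.1


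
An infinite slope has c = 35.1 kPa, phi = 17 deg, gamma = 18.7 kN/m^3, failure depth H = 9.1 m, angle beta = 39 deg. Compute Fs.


Using Fs = c / (gamma*H*sin(beta)*cos(beta)) + tan(phi)/tan(beta)
Cohesion contribution = 35.1 / (18.7*9.1*sin(39)*cos(39))
Cohesion contribution = 0.421745
Friction contribution = tan(17)/tan(39) = 0.377546
Fs = 0.421745 + 0.377546
Fs = 0.799


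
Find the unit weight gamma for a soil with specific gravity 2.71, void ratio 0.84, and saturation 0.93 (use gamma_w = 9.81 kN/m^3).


Using gamma = gamma_w * (Gs + S*e) / (1 + e)
Numerator: Gs + S*e = 2.71 + 0.93*0.84 = 3.4912
Denominator: 1 + e = 1 + 0.84 = 1.84
gamma = 9.81 * 3.4912 / 1.84
gamma = 18.613 kN/m^3


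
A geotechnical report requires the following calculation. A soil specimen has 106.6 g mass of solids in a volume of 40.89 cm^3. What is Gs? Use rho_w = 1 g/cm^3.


Using Gs = m_s / (V_s * rho_w)
Since rho_w = 1 g/cm^3:
Gs = 106.6 / 40.89
Gs = 2.607


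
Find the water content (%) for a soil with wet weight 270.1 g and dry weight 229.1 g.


Using w = (m_wet - m_dry) / m_dry * 100
m_wet - m_dry = 270.1 - 229.1 = 41.0 g
w = 41.0 / 229.1 * 100
w = 17.9 %


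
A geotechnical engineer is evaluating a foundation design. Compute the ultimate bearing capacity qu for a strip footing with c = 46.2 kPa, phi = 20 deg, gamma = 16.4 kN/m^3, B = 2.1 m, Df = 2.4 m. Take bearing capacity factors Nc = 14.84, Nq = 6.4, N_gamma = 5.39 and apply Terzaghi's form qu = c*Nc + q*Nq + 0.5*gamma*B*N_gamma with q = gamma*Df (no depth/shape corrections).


Compute qu = c*Nc + gamma*Df*Nq + 0.5*gamma*B*N_gamma
Term 1: 46.2 * 14.84 = 685.608
Term 2: 16.4 * 2.4 * 6.4 = 251.904
Term 3: 0.5 * 16.4 * 2.1 * 5.39 = 92.8158
qu = 685.608 + 251.904 + 92.8158
qu = 1030.33 kPa


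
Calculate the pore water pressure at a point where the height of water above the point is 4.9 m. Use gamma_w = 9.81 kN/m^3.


Using u = gamma_w * h_w
u = 9.81 * 4.9
u = 48.07 kPa


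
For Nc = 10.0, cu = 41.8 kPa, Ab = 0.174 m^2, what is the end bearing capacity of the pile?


Using Qb = Nc * cu * Ab
Qb = 10.0 * 41.8 * 0.174
Qb = 72.73 kN


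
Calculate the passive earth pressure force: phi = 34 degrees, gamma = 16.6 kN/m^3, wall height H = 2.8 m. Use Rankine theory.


Compute passive earth pressure coefficient:
Kp = tan^2(45 + phi/2) = tan^2(62.0) = 3.537132
Compute passive force:
Pp = 0.5 * Kp * gamma * H^2
Pp = 0.5 * 3.537132 * 16.6 * 2.8^2
Pp = 230.17 kN/m


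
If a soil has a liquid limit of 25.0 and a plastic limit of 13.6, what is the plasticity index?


Using PI = LL - PL
PI = 25.0 - 13.6
PI = 11.4


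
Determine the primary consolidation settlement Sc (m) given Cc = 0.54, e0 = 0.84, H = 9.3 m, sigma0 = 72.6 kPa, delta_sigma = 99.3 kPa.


Using Sc = Cc * H / (1 + e0) * log10((sigma0 + delta_sigma) / sigma0)
Stress ratio = (72.6 + 99.3) / 72.6 = 2.36777
log10(2.36777) = 0.374339
Cc * H / (1 + e0) = 0.54 * 9.3 / (1 + 0.84) = 2.72935
Sc = 2.72935 * 0.374339
Sc = 1.0217 m


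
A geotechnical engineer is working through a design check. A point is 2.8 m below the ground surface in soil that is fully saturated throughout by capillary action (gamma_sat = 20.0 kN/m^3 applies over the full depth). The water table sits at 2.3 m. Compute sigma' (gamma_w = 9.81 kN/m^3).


Total stress = gamma_sat * depth
sigma = 20.0 * 2.8 = 56.0 kPa
Pore water pressure u = gamma_w * (depth - d_wt)
u = 9.81 * (2.8 - 2.3) = 4.905 kPa
Effective stress = sigma - u
sigma' = 56.0 - 4.905 = 51.1 kPa


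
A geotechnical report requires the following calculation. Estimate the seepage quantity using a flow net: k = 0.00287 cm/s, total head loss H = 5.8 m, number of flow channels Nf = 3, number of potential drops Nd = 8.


Result: 6.242e-05 m^3/s per m

Derivation:
Convert k to m/s for unit consistency with H:
k = 0.00287 cm/s = 0.00287 / 100 m/s = 2.87e-05 m/s
Using q = k * H * Nf / Nd
Nf / Nd = 3 / 8 = 0.375
q = 2.87e-05 * 5.8 * 0.375
q = 6.242e-05 m^3/s per m


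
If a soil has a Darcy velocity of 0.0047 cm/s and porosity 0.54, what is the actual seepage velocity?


Using v_s = v_d / n
v_s = 0.0047 / 0.54
v_s = 0.0087 cm/s


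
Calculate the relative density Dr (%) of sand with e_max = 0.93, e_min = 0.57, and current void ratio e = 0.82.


Result: 30.56 %

Derivation:
Using Dr = (e_max - e) / (e_max - e_min) * 100
e_max - e = 0.93 - 0.82 = 0.11
e_max - e_min = 0.93 - 0.57 = 0.36
Dr = 0.11 / 0.36 * 100
Dr = 30.56 %


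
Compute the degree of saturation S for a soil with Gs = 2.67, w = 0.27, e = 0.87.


Result: 0.8286

Derivation:
Using S = Gs * w / e
S = 2.67 * 0.27 / 0.87
S = 0.8286


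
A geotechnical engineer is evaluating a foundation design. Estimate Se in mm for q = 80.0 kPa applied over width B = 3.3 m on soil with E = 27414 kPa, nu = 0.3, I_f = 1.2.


Using Se = q * B * (1 - nu^2) * I_f / E
1 - nu^2 = 1 - 0.3^2 = 0.91
Se = 80.0 * 3.3 * 0.91 * 1.2 / 27414
Se = 0.010516 m
Convert to mm: Se = 0.010516 * 1000 = 10.516 mm


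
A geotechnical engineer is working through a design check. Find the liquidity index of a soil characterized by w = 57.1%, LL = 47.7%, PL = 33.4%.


First compute the plasticity index:
PI = LL - PL = 47.7 - 33.4 = 14.3
Then compute the liquidity index:
LI = (w - PL) / PI
LI = (57.1 - 33.4) / 14.3
LI = 1.657


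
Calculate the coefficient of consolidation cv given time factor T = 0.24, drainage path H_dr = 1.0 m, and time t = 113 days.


Result: 0.00212 m^2/day

Derivation:
Using cv = T * H_dr^2 / t
H_dr^2 = 1.0^2 = 1.0
cv = 0.24 * 1.0 / 113
cv = 0.00212 m^2/day


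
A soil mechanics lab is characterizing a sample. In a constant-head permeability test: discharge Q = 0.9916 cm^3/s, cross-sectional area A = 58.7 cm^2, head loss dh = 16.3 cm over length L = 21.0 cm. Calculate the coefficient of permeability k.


Compute hydraulic gradient:
i = dh / L = 16.3 / 21.0 = 0.77619
Then apply Darcy's law:
k = Q / (A * i)
k = 0.9916 / (58.7 * 0.77619)
k = 0.9916 / 45.5624
k = 0.021764 cm/s


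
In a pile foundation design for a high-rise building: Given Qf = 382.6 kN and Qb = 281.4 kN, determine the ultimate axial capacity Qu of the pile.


Using Qu = Qf + Qb
Qu = 382.6 + 281.4
Qu = 664.0 kN


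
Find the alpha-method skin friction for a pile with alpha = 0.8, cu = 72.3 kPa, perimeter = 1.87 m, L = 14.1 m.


Using Qs = alpha * cu * perimeter * L
Qs = 0.8 * 72.3 * 1.87 * 14.1
Qs = 1525.07 kN


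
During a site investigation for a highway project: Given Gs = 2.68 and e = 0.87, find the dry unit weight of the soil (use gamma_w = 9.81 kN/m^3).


Using gamma_d = Gs * gamma_w / (1 + e)
gamma_d = 2.68 * 9.81 / (1 + 0.87)
gamma_d = 2.68 * 9.81 / 1.87
gamma_d = 14.059 kN/m^3


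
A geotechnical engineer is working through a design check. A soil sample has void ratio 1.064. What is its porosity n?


Result: 0.5155

Derivation:
Using the relation n = e / (1 + e)
n = 1.064 / (1 + 1.064)
n = 1.064 / 2.064
n = 0.5155


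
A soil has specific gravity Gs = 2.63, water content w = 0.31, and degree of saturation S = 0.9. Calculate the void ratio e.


Using the relation e = Gs * w / S
e = 2.63 * 0.31 / 0.9
e = 0.9059


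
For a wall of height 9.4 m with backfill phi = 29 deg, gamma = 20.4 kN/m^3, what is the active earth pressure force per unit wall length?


Result: 312.72 kN/m

Derivation:
Compute active earth pressure coefficient:
Ka = tan^2(45 - phi/2) = tan^2(30.5) = 0.346974
Compute active force:
Pa = 0.5 * Ka * gamma * H^2
Pa = 0.5 * 0.346974 * 20.4 * 9.4^2
Pa = 312.72 kN/m


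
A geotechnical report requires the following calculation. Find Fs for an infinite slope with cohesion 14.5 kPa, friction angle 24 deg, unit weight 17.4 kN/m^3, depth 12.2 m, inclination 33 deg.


Result: 0.835

Derivation:
Using Fs = c / (gamma*H*sin(beta)*cos(beta)) + tan(phi)/tan(beta)
Cohesion contribution = 14.5 / (17.4*12.2*sin(33)*cos(33))
Cohesion contribution = 0.14954
Friction contribution = tan(24)/tan(33) = 0.685592
Fs = 0.14954 + 0.685592
Fs = 0.835


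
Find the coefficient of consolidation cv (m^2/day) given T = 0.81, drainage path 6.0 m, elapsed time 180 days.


Using cv = T * H_dr^2 / t
H_dr^2 = 6.0^2 = 36.0
cv = 0.81 * 36.0 / 180
cv = 0.162 m^2/day


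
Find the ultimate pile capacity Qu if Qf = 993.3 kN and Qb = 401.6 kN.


Using Qu = Qf + Qb
Qu = 993.3 + 401.6
Qu = 1394.9 kN


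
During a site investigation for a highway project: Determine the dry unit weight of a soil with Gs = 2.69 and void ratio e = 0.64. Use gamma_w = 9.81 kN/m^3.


Result: 16.091 kN/m^3

Derivation:
Using gamma_d = Gs * gamma_w / (1 + e)
gamma_d = 2.69 * 9.81 / (1 + 0.64)
gamma_d = 2.69 * 9.81 / 1.64
gamma_d = 16.091 kN/m^3


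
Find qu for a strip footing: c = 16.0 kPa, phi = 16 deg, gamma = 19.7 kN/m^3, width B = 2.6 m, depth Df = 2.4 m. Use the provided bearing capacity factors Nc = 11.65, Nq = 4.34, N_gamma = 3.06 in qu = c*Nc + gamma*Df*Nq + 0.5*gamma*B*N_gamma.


Compute qu = c*Nc + gamma*Df*Nq + 0.5*gamma*B*N_gamma
Term 1: 16.0 * 11.65 = 186.4
Term 2: 19.7 * 2.4 * 4.34 = 205.1952
Term 3: 0.5 * 19.7 * 2.6 * 3.06 = 78.3666
qu = 186.4 + 205.1952 + 78.3666
qu = 469.96 kPa


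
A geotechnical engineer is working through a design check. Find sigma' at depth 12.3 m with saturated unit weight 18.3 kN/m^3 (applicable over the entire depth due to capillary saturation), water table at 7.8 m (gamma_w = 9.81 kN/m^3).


Total stress = gamma_sat * depth
sigma = 18.3 * 12.3 = 225.09 kPa
Pore water pressure u = gamma_w * (depth - d_wt)
u = 9.81 * (12.3 - 7.8) = 44.145 kPa
Effective stress = sigma - u
sigma' = 225.09 - 44.145 = 180.95 kPa


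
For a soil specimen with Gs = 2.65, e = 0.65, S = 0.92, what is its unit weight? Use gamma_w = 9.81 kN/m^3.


Using gamma = gamma_w * (Gs + S*e) / (1 + e)
Numerator: Gs + S*e = 2.65 + 0.92*0.65 = 3.248
Denominator: 1 + e = 1 + 0.65 = 1.65
gamma = 9.81 * 3.248 / 1.65
gamma = 19.311 kN/m^3


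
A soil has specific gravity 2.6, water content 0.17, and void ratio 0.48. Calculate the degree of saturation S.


Result: 0.9208

Derivation:
Using S = Gs * w / e
S = 2.6 * 0.17 / 0.48
S = 0.9208


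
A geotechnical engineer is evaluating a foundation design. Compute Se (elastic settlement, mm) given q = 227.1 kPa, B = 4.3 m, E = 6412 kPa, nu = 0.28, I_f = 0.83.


Using Se = q * B * (1 - nu^2) * I_f / E
1 - nu^2 = 1 - 0.28^2 = 0.9216
Se = 227.1 * 4.3 * 0.9216 * 0.83 / 6412
Se = 0.116496 m
Convert to mm: Se = 0.116496 * 1000 = 116.496 mm


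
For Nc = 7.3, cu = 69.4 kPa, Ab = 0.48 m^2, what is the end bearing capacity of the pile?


Result: 243.18 kN

Derivation:
Using Qb = Nc * cu * Ab
Qb = 7.3 * 69.4 * 0.48
Qb = 243.18 kN


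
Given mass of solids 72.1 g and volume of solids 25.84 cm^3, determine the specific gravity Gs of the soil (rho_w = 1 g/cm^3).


Result: 2.79

Derivation:
Using Gs = m_s / (V_s * rho_w)
Since rho_w = 1 g/cm^3:
Gs = 72.1 / 25.84
Gs = 2.79


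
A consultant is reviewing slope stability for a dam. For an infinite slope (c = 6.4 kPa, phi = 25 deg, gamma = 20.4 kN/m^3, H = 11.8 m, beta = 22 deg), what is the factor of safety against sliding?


Using Fs = c / (gamma*H*sin(beta)*cos(beta)) + tan(phi)/tan(beta)
Cohesion contribution = 6.4 / (20.4*11.8*sin(22)*cos(22))
Cohesion contribution = 0.0765467
Friction contribution = tan(25)/tan(22) = 1.15415
Fs = 0.0765467 + 1.15415
Fs = 1.231


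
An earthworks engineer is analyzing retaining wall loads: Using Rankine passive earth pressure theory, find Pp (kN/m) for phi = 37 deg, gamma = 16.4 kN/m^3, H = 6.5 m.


Compute passive earth pressure coefficient:
Kp = tan^2(45 + phi/2) = tan^2(63.5) = 4.022791
Compute passive force:
Pp = 0.5 * Kp * gamma * H^2
Pp = 0.5 * 4.022791 * 16.4 * 6.5^2
Pp = 1393.7 kN/m


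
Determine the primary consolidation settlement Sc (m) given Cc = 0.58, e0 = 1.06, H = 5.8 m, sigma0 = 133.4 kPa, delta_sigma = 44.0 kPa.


Using Sc = Cc * H / (1 + e0) * log10((sigma0 + delta_sigma) / sigma0)
Stress ratio = (133.4 + 44.0) / 133.4 = 1.32984
log10(1.32984) = 0.123798
Cc * H / (1 + e0) = 0.58 * 5.8 / (1 + 1.06) = 1.63301
Sc = 1.63301 * 0.123798
Sc = 0.2022 m


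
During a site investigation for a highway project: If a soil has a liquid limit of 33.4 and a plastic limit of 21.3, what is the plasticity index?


Using PI = LL - PL
PI = 33.4 - 21.3
PI = 12.1


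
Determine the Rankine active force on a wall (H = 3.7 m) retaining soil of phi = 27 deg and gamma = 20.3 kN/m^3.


Compute active earth pressure coefficient:
Ka = tan^2(45 - phi/2) = tan^2(31.5) = 0.375525
Compute active force:
Pa = 0.5 * Ka * gamma * H^2
Pa = 0.5 * 0.375525 * 20.3 * 3.7^2
Pa = 52.18 kN/m


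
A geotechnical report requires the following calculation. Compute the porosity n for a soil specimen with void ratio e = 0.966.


Result: 0.4914

Derivation:
Using the relation n = e / (1 + e)
n = 0.966 / (1 + 0.966)
n = 0.966 / 1.966
n = 0.4914


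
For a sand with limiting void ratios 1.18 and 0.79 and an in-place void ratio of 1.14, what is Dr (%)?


Result: 10.26 %

Derivation:
Using Dr = (e_max - e) / (e_max - e_min) * 100
e_max - e = 1.18 - 1.14 = 0.04
e_max - e_min = 1.18 - 0.79 = 0.39
Dr = 0.04 / 0.39 * 100
Dr = 10.26 %


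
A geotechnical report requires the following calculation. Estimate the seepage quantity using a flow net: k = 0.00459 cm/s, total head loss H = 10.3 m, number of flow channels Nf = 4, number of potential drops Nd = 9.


Convert k to m/s for unit consistency with H:
k = 0.00459 cm/s = 0.00459 / 100 m/s = 4.59e-05 m/s
Using q = k * H * Nf / Nd
Nf / Nd = 4 / 9 = 0.4444
q = 4.59e-05 * 10.3 * 0.4444
q = 0.0002101 m^3/s per m


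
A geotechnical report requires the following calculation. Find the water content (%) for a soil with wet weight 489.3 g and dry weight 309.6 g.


Result: 58.04 %

Derivation:
Using w = (m_wet - m_dry) / m_dry * 100
m_wet - m_dry = 489.3 - 309.6 = 179.7 g
w = 179.7 / 309.6 * 100
w = 58.04 %


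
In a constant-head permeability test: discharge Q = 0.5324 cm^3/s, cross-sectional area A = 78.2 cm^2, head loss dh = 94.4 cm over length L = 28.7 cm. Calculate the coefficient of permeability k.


Result: 0.00207 cm/s

Derivation:
Compute hydraulic gradient:
i = dh / L = 94.4 / 28.7 = 3.2892
Then apply Darcy's law:
k = Q / (A * i)
k = 0.5324 / (78.2 * 3.2892)
k = 0.5324 / 257.215
k = 0.00207 cm/s


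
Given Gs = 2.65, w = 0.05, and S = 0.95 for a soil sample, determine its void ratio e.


Using the relation e = Gs * w / S
e = 2.65 * 0.05 / 0.95
e = 0.1395


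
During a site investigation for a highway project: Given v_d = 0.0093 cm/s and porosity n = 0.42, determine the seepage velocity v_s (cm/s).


Result: 0.02214 cm/s

Derivation:
Using v_s = v_d / n
v_s = 0.0093 / 0.42
v_s = 0.02214 cm/s


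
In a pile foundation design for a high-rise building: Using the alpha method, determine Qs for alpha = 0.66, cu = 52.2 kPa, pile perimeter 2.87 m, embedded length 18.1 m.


Result: 1789.68 kN

Derivation:
Using Qs = alpha * cu * perimeter * L
Qs = 0.66 * 52.2 * 2.87 * 18.1
Qs = 1789.68 kN


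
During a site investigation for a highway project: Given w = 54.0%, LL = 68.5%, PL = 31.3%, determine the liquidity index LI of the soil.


Result: 0.61

Derivation:
First compute the plasticity index:
PI = LL - PL = 68.5 - 31.3 = 37.2
Then compute the liquidity index:
LI = (w - PL) / PI
LI = (54.0 - 31.3) / 37.2
LI = 0.61


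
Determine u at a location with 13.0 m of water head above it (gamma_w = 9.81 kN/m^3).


Using u = gamma_w * h_w
u = 9.81 * 13.0
u = 127.53 kPa


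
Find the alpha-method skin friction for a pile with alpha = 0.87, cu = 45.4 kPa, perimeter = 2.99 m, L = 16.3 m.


Using Qs = alpha * cu * perimeter * L
Qs = 0.87 * 45.4 * 2.99 * 16.3
Qs = 1925.01 kN


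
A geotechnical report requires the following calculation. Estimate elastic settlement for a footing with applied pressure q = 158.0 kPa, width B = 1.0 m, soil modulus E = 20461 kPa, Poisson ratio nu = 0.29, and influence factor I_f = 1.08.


Using Se = q * B * (1 - nu^2) * I_f / E
1 - nu^2 = 1 - 0.29^2 = 0.9159
Se = 158.0 * 1.0 * 0.9159 * 1.08 / 20461
Se = 0.007638 m
Convert to mm: Se = 0.007638 * 1000 = 7.638 mm


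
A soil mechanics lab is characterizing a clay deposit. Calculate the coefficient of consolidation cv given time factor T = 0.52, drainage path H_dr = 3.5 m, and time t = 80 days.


Result: 0.07963 m^2/day

Derivation:
Using cv = T * H_dr^2 / t
H_dr^2 = 3.5^2 = 12.25
cv = 0.52 * 12.25 / 80
cv = 0.07963 m^2/day


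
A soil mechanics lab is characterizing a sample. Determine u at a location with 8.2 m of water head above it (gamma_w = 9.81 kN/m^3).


Using u = gamma_w * h_w
u = 9.81 * 8.2
u = 80.44 kPa


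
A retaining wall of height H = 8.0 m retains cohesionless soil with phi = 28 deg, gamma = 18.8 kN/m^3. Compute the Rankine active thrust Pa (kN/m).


Result: 217.2 kN/m

Derivation:
Compute active earth pressure coefficient:
Ka = tan^2(45 - phi/2) = tan^2(31.0) = 0.361033
Compute active force:
Pa = 0.5 * Ka * gamma * H^2
Pa = 0.5 * 0.361033 * 18.8 * 8.0^2
Pa = 217.2 kN/m


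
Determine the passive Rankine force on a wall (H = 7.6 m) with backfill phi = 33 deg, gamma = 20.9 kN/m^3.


Compute passive earth pressure coefficient:
Kp = tan^2(45 + phi/2) = tan^2(61.5) = 3.39212
Compute passive force:
Pp = 0.5 * Kp * gamma * H^2
Pp = 0.5 * 3.39212 * 20.9 * 7.6^2
Pp = 2047.46 kN/m


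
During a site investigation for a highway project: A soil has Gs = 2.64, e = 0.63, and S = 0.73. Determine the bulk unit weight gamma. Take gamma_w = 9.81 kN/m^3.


Using gamma = gamma_w * (Gs + S*e) / (1 + e)
Numerator: Gs + S*e = 2.64 + 0.73*0.63 = 3.0999
Denominator: 1 + e = 1 + 0.63 = 1.63
gamma = 9.81 * 3.0999 / 1.63
gamma = 18.656 kN/m^3


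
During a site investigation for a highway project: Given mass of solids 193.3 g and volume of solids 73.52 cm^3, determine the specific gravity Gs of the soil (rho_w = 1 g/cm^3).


Using Gs = m_s / (V_s * rho_w)
Since rho_w = 1 g/cm^3:
Gs = 193.3 / 73.52
Gs = 2.629


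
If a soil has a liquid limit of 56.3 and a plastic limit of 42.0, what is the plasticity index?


Using PI = LL - PL
PI = 56.3 - 42.0
PI = 14.3


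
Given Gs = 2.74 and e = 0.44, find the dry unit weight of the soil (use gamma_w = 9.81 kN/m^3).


Result: 18.666 kN/m^3

Derivation:
Using gamma_d = Gs * gamma_w / (1 + e)
gamma_d = 2.74 * 9.81 / (1 + 0.44)
gamma_d = 2.74 * 9.81 / 1.44
gamma_d = 18.666 kN/m^3


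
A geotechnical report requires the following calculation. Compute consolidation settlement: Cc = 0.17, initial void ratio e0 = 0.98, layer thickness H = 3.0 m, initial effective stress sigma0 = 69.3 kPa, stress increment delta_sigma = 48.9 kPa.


Result: 0.0597 m

Derivation:
Using Sc = Cc * H / (1 + e0) * log10((sigma0 + delta_sigma) / sigma0)
Stress ratio = (69.3 + 48.9) / 69.3 = 1.70563
log10(1.70563) = 0.231884
Cc * H / (1 + e0) = 0.17 * 3.0 / (1 + 0.98) = 0.257576
Sc = 0.257576 * 0.231884
Sc = 0.0597 m


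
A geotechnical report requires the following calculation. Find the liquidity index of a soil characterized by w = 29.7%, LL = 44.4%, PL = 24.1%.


First compute the plasticity index:
PI = LL - PL = 44.4 - 24.1 = 20.3
Then compute the liquidity index:
LI = (w - PL) / PI
LI = (29.7 - 24.1) / 20.3
LI = 0.276


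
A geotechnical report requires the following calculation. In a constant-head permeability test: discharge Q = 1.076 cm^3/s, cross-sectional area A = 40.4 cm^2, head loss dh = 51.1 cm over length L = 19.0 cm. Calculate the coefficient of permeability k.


Compute hydraulic gradient:
i = dh / L = 51.1 / 19.0 = 2.68947
Then apply Darcy's law:
k = Q / (A * i)
k = 1.076 / (40.4 * 2.68947)
k = 1.076 / 108.655
k = 0.009903 cm/s


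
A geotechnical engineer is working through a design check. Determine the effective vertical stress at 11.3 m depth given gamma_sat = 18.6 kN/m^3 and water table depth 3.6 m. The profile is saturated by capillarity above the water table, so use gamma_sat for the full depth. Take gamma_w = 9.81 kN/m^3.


Result: 134.64 kPa

Derivation:
Total stress = gamma_sat * depth
sigma = 18.6 * 11.3 = 210.18 kPa
Pore water pressure u = gamma_w * (depth - d_wt)
u = 9.81 * (11.3 - 3.6) = 75.537 kPa
Effective stress = sigma - u
sigma' = 210.18 - 75.537 = 134.64 kPa


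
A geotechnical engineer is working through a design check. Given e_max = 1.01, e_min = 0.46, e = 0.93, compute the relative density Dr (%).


Using Dr = (e_max - e) / (e_max - e_min) * 100
e_max - e = 1.01 - 0.93 = 0.08
e_max - e_min = 1.01 - 0.46 = 0.55
Dr = 0.08 / 0.55 * 100
Dr = 14.55 %


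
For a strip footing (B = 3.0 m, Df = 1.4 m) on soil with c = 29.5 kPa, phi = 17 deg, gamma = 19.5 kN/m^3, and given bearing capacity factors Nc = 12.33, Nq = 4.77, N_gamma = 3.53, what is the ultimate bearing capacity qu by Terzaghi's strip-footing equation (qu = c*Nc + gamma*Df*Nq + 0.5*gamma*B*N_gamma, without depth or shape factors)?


Result: 597.21 kPa

Derivation:
Compute qu = c*Nc + gamma*Df*Nq + 0.5*gamma*B*N_gamma
Term 1: 29.5 * 12.33 = 363.735
Term 2: 19.5 * 1.4 * 4.77 = 130.221
Term 3: 0.5 * 19.5 * 3.0 * 3.53 = 103.2525
qu = 363.735 + 130.221 + 103.2525
qu = 597.21 kPa


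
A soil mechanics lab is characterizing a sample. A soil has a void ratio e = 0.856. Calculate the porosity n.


Using the relation n = e / (1 + e)
n = 0.856 / (1 + 0.856)
n = 0.856 / 1.856
n = 0.4612


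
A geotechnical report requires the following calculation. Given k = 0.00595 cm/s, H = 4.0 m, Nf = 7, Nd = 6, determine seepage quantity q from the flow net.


Result: 0.0002777 m^3/s per m

Derivation:
Convert k to m/s for unit consistency with H:
k = 0.00595 cm/s = 0.00595 / 100 m/s = 5.95e-05 m/s
Using q = k * H * Nf / Nd
Nf / Nd = 7 / 6 = 1.1667
q = 5.95e-05 * 4.0 * 1.1667
q = 0.0002777 m^3/s per m


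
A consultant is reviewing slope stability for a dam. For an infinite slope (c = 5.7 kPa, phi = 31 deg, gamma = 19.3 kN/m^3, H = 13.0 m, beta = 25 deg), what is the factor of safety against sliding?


Using Fs = c / (gamma*H*sin(beta)*cos(beta)) + tan(phi)/tan(beta)
Cohesion contribution = 5.7 / (19.3*13.0*sin(25)*cos(25))
Cohesion contribution = 0.059313
Friction contribution = tan(31)/tan(25) = 1.28855
Fs = 0.059313 + 1.28855
Fs = 1.348


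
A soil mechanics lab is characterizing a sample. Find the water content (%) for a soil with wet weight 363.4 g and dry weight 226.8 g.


Result: 60.23 %

Derivation:
Using w = (m_wet - m_dry) / m_dry * 100
m_wet - m_dry = 363.4 - 226.8 = 136.6 g
w = 136.6 / 226.8 * 100
w = 60.23 %


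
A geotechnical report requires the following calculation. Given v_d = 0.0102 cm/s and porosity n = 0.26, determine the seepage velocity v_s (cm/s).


Result: 0.03923 cm/s

Derivation:
Using v_s = v_d / n
v_s = 0.0102 / 0.26
v_s = 0.03923 cm/s


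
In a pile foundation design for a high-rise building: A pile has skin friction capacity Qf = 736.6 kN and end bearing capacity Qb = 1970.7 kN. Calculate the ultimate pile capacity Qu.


Result: 2707.3 kN

Derivation:
Using Qu = Qf + Qb
Qu = 736.6 + 1970.7
Qu = 2707.3 kN


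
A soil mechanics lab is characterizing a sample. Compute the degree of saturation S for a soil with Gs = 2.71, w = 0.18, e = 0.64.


Using S = Gs * w / e
S = 2.71 * 0.18 / 0.64
S = 0.7622


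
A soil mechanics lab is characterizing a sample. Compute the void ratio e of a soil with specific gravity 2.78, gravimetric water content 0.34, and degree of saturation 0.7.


Result: 1.3503

Derivation:
Using the relation e = Gs * w / S
e = 2.78 * 0.34 / 0.7
e = 1.3503


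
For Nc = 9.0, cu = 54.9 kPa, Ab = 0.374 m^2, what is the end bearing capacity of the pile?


Using Qb = Nc * cu * Ab
Qb = 9.0 * 54.9 * 0.374
Qb = 184.79 kN


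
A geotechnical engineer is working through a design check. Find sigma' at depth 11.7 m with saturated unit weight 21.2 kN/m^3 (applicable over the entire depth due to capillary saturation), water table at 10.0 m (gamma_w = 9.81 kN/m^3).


Result: 231.36 kPa

Derivation:
Total stress = gamma_sat * depth
sigma = 21.2 * 11.7 = 248.04 kPa
Pore water pressure u = gamma_w * (depth - d_wt)
u = 9.81 * (11.7 - 10.0) = 16.677 kPa
Effective stress = sigma - u
sigma' = 248.04 - 16.677 = 231.36 kPa


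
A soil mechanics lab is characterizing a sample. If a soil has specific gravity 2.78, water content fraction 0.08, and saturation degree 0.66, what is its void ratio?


Result: 0.337

Derivation:
Using the relation e = Gs * w / S
e = 2.78 * 0.08 / 0.66
e = 0.337


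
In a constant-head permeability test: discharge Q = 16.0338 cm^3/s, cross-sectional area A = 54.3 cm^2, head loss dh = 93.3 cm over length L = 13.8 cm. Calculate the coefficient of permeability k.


Compute hydraulic gradient:
i = dh / L = 93.3 / 13.8 = 6.76087
Then apply Darcy's law:
k = Q / (A * i)
k = 16.0338 / (54.3 * 6.76087)
k = 16.0338 / 367.115
k = 0.043675 cm/s


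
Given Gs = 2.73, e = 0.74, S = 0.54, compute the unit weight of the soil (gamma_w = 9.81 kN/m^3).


Using gamma = gamma_w * (Gs + S*e) / (1 + e)
Numerator: Gs + S*e = 2.73 + 0.54*0.74 = 3.1296
Denominator: 1 + e = 1 + 0.74 = 1.74
gamma = 9.81 * 3.1296 / 1.74
gamma = 17.644 kN/m^3


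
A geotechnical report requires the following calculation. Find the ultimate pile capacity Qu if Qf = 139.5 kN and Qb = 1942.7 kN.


Result: 2082.2 kN

Derivation:
Using Qu = Qf + Qb
Qu = 139.5 + 1942.7
Qu = 2082.2 kN


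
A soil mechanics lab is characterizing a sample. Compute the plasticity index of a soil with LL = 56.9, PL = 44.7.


Using PI = LL - PL
PI = 56.9 - 44.7
PI = 12.2


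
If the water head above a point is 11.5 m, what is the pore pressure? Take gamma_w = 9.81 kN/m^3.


Result: 112.82 kPa

Derivation:
Using u = gamma_w * h_w
u = 9.81 * 11.5
u = 112.82 kPa


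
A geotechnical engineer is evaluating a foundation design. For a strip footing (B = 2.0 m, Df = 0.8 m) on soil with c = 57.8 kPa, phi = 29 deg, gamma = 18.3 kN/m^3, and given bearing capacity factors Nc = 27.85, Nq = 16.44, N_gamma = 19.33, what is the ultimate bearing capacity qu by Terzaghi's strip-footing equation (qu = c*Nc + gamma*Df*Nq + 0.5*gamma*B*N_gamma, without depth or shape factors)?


Compute qu = c*Nc + gamma*Df*Nq + 0.5*gamma*B*N_gamma
Term 1: 57.8 * 27.85 = 1609.73
Term 2: 18.3 * 0.8 * 16.44 = 240.6816
Term 3: 0.5 * 18.3 * 2.0 * 19.33 = 353.739
qu = 1609.73 + 240.6816 + 353.739
qu = 2204.15 kPa


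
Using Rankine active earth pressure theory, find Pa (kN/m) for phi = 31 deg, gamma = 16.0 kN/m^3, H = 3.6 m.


Compute active earth pressure coefficient:
Ka = tan^2(45 - phi/2) = tan^2(29.5) = 0.320099
Compute active force:
Pa = 0.5 * Ka * gamma * H^2
Pa = 0.5 * 0.320099 * 16.0 * 3.6^2
Pa = 33.19 kN/m


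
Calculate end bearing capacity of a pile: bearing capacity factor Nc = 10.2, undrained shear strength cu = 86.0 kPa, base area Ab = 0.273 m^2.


Using Qb = Nc * cu * Ab
Qb = 10.2 * 86.0 * 0.273
Qb = 239.48 kN


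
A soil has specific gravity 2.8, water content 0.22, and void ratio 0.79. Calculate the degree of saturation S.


Using S = Gs * w / e
S = 2.8 * 0.22 / 0.79
S = 0.7797


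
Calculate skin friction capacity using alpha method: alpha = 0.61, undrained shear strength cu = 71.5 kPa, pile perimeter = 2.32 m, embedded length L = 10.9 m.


Result: 1102.94 kN

Derivation:
Using Qs = alpha * cu * perimeter * L
Qs = 0.61 * 71.5 * 2.32 * 10.9
Qs = 1102.94 kN


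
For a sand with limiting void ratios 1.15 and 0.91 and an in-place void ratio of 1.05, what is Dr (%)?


Using Dr = (e_max - e) / (e_max - e_min) * 100
e_max - e = 1.15 - 1.05 = 0.1
e_max - e_min = 1.15 - 0.91 = 0.24
Dr = 0.1 / 0.24 * 100
Dr = 41.67 %


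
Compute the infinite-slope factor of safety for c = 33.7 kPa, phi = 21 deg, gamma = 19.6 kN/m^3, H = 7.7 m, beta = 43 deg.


Result: 0.859

Derivation:
Using Fs = c / (gamma*H*sin(beta)*cos(beta)) + tan(phi)/tan(beta)
Cohesion contribution = 33.7 / (19.6*7.7*sin(43)*cos(43))
Cohesion contribution = 0.447685
Friction contribution = tan(21)/tan(43) = 0.411644
Fs = 0.447685 + 0.411644
Fs = 0.859


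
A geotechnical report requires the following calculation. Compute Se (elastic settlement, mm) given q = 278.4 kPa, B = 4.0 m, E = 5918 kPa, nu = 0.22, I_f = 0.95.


Using Se = q * B * (1 - nu^2) * I_f / E
1 - nu^2 = 1 - 0.22^2 = 0.9516
Se = 278.4 * 4.0 * 0.9516 * 0.95 / 5918
Se = 0.170111 m
Convert to mm: Se = 0.170111 * 1000 = 170.111 mm


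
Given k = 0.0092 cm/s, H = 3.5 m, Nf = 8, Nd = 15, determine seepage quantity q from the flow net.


Convert k to m/s for unit consistency with H:
k = 0.0092 cm/s = 0.0092 / 100 m/s = 9.2e-05 m/s
Using q = k * H * Nf / Nd
Nf / Nd = 8 / 15 = 0.5333
q = 9.2e-05 * 3.5 * 0.5333
q = 0.0001717 m^3/s per m


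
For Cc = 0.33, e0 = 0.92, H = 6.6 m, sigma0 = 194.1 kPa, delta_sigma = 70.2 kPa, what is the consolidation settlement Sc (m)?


Result: 0.1521 m

Derivation:
Using Sc = Cc * H / (1 + e0) * log10((sigma0 + delta_sigma) / sigma0)
Stress ratio = (194.1 + 70.2) / 194.1 = 1.36167
log10(1.36167) = 0.134072
Cc * H / (1 + e0) = 0.33 * 6.6 / (1 + 0.92) = 1.13437
Sc = 1.13437 * 0.134072
Sc = 0.1521 m


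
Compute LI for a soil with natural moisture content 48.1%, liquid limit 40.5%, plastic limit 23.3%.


First compute the plasticity index:
PI = LL - PL = 40.5 - 23.3 = 17.2
Then compute the liquidity index:
LI = (w - PL) / PI
LI = (48.1 - 23.3) / 17.2
LI = 1.442


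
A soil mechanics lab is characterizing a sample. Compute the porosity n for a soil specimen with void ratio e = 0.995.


Result: 0.4987

Derivation:
Using the relation n = e / (1 + e)
n = 0.995 / (1 + 0.995)
n = 0.995 / 1.995
n = 0.4987


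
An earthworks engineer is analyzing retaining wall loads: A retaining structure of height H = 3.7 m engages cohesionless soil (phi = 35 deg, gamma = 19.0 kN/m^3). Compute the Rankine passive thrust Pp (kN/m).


Result: 479.93 kN/m

Derivation:
Compute passive earth pressure coefficient:
Kp = tan^2(45 + phi/2) = tan^2(62.5) = 3.690172
Compute passive force:
Pp = 0.5 * Kp * gamma * H^2
Pp = 0.5 * 3.690172 * 19.0 * 3.7^2
Pp = 479.93 kN/m


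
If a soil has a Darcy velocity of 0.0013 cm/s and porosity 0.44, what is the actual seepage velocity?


Using v_s = v_d / n
v_s = 0.0013 / 0.44
v_s = 0.00295 cm/s


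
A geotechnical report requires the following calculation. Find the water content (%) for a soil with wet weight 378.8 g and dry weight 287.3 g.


Using w = (m_wet - m_dry) / m_dry * 100
m_wet - m_dry = 378.8 - 287.3 = 91.5 g
w = 91.5 / 287.3 * 100
w = 31.85 %


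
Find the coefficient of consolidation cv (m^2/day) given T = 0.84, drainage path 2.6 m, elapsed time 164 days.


Using cv = T * H_dr^2 / t
H_dr^2 = 2.6^2 = 6.76
cv = 0.84 * 6.76 / 164
cv = 0.03462 m^2/day


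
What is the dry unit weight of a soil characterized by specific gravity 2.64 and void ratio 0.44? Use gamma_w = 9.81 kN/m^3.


Using gamma_d = Gs * gamma_w / (1 + e)
gamma_d = 2.64 * 9.81 / (1 + 0.44)
gamma_d = 2.64 * 9.81 / 1.44
gamma_d = 17.985 kN/m^3


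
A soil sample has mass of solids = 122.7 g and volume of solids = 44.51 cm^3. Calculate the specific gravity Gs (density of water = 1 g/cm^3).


Using Gs = m_s / (V_s * rho_w)
Since rho_w = 1 g/cm^3:
Gs = 122.7 / 44.51
Gs = 2.757


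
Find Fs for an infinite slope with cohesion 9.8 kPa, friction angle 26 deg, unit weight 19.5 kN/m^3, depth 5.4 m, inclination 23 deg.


Result: 1.408

Derivation:
Using Fs = c / (gamma*H*sin(beta)*cos(beta)) + tan(phi)/tan(beta)
Cohesion contribution = 9.8 / (19.5*5.4*sin(23)*cos(23))
Cohesion contribution = 0.258758
Friction contribution = tan(26)/tan(23) = 1.14903
Fs = 0.258758 + 1.14903
Fs = 1.408


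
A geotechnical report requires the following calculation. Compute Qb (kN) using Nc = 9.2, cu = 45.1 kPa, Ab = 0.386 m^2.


Using Qb = Nc * cu * Ab
Qb = 9.2 * 45.1 * 0.386
Qb = 160.16 kN


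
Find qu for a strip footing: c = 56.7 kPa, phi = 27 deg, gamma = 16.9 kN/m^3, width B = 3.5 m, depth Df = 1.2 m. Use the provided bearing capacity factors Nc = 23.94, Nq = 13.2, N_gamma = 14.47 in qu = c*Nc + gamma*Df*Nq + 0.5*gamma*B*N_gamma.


Compute qu = c*Nc + gamma*Df*Nq + 0.5*gamma*B*N_gamma
Term 1: 56.7 * 23.94 = 1357.398
Term 2: 16.9 * 1.2 * 13.2 = 267.696
Term 3: 0.5 * 16.9 * 3.5 * 14.47 = 427.95025
qu = 1357.398 + 267.696 + 427.95025
qu = 2053.04 kPa


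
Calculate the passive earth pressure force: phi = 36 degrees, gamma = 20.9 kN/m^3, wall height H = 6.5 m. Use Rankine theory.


Compute passive earth pressure coefficient:
Kp = tan^2(45 + phi/2) = tan^2(63.0) = 3.85184
Compute passive force:
Pp = 0.5 * Kp * gamma * H^2
Pp = 0.5 * 3.85184 * 20.9 * 6.5^2
Pp = 1700.64 kN/m


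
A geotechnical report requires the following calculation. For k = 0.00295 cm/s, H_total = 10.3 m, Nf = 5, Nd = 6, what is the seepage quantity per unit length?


Convert k to m/s for unit consistency with H:
k = 0.00295 cm/s = 0.00295 / 100 m/s = 2.95e-05 m/s
Using q = k * H * Nf / Nd
Nf / Nd = 5 / 6 = 0.8333
q = 2.95e-05 * 10.3 * 0.8333
q = 0.0002532 m^3/s per m


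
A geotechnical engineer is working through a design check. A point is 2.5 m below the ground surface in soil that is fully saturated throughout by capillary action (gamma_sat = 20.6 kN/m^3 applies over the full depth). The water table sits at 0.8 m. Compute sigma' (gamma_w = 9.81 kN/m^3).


Result: 34.82 kPa

Derivation:
Total stress = gamma_sat * depth
sigma = 20.6 * 2.5 = 51.5 kPa
Pore water pressure u = gamma_w * (depth - d_wt)
u = 9.81 * (2.5 - 0.8) = 16.677 kPa
Effective stress = sigma - u
sigma' = 51.5 - 16.677 = 34.82 kPa


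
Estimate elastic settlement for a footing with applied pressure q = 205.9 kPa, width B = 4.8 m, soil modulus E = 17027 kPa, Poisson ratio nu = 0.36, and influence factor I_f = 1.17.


Result: 59.11 mm

Derivation:
Using Se = q * B * (1 - nu^2) * I_f / E
1 - nu^2 = 1 - 0.36^2 = 0.8704
Se = 205.9 * 4.8 * 0.8704 * 1.17 / 17027
Se = 0.059110 m
Convert to mm: Se = 0.059110 * 1000 = 59.11 mm


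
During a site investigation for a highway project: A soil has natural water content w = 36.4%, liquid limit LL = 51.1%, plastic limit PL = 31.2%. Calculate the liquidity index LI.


First compute the plasticity index:
PI = LL - PL = 51.1 - 31.2 = 19.9
Then compute the liquidity index:
LI = (w - PL) / PI
LI = (36.4 - 31.2) / 19.9
LI = 0.261


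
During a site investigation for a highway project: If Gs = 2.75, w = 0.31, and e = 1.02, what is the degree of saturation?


Using S = Gs * w / e
S = 2.75 * 0.31 / 1.02
S = 0.8358


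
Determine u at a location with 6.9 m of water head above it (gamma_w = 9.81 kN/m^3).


Result: 67.69 kPa

Derivation:
Using u = gamma_w * h_w
u = 9.81 * 6.9
u = 67.69 kPa


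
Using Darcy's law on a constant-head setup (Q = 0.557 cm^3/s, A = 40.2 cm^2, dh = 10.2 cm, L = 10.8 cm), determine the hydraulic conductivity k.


Compute hydraulic gradient:
i = dh / L = 10.2 / 10.8 = 0.944444
Then apply Darcy's law:
k = Q / (A * i)
k = 0.557 / (40.2 * 0.944444)
k = 0.557 / 37.9667
k = 0.014671 cm/s


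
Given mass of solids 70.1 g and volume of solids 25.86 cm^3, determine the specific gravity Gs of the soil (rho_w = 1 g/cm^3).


Using Gs = m_s / (V_s * rho_w)
Since rho_w = 1 g/cm^3:
Gs = 70.1 / 25.86
Gs = 2.711


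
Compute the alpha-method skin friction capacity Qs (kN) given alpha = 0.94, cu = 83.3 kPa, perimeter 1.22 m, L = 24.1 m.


Using Qs = alpha * cu * perimeter * L
Qs = 0.94 * 83.3 * 1.22 * 24.1
Qs = 2302.24 kN


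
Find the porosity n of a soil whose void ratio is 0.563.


Result: 0.3602

Derivation:
Using the relation n = e / (1 + e)
n = 0.563 / (1 + 0.563)
n = 0.563 / 1.563
n = 0.3602
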